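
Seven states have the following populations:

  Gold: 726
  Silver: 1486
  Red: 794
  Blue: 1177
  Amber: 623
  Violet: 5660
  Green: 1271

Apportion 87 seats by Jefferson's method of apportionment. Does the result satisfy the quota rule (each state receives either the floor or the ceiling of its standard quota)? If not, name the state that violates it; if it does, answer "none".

Violet

Standard quotas: Gold 5.381, Silver 11.015, Red 5.885, Blue 8.724, Amber 4.618, Violet 41.955, Green 9.421.
Jefferson allocation: Gold 5, Silver 11, Red 6, Blue 9, Amber 4, Violet 43, Green 9.
Violet has quota 41.955 (lower 41, upper 42) but receives 43 — outside the quota interval.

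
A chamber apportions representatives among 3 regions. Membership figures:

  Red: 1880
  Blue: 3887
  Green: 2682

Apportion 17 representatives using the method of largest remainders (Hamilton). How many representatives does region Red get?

Total 8449; standard divisor 8449/17 = 497.
Standard quotas: Red 3.783, Blue 7.821, Green 5.396.
Lower quotas: Red 3, Blue 7, Green 5 (sum 15, leaving 2 seats).
Remainders in descending order: Blue 0.821, Red 0.783, Green 0.396.
The surplus seats go to Blue, Red.
Red receives 4.

4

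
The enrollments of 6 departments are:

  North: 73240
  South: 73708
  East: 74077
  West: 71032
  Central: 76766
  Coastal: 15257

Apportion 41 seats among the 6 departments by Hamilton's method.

The standard divisor is 384080/41 ≈ 9367.805.
Standard quotas: North 7.8183, South 7.8682, East 7.9076, West 7.5826, Central 8.1947, Coastal 1.6287.
Lower quotas: North 7, South 7, East 7, West 7, Central 8, Coastal 1 (sum 37, leaving 4 seats).
Remainders in descending order: East 0.9076, South 0.8682, North 0.8183, Coastal 0.6287, West 0.5826, Central 0.1947.
Largest remainders: East, South, North, Coastal receive the extra seats.

North=8; South=8; East=8; West=7; Central=8; Coastal=2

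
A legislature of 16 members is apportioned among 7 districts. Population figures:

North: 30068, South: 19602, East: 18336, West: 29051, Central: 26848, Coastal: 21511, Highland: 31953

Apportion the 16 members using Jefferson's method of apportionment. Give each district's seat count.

Standard divisor 177369/16 ≈ 11085.562; standard quotas: North 2.712, South 1.768, East 1.654, West 2.621, Central 2.422, Coastal 1.940, Highland 2.882.
Rounding down gives 2, 1, 1, 2, 2, 1, 2 = 11 seats, so the divisor must be adjusted.
With modified divisor 9400: modified quotas North 3.199, South 2.085, East 1.951, West 3.091, Central 2.856, Coastal 2.288, Highland 3.399.
Rounding down: North 3, South 2, East 1, West 3, Central 2, Coastal 2, Highland 3 (total 16).

North 3; South 2; East 1; West 3; Central 2; Coastal 2; Highland 3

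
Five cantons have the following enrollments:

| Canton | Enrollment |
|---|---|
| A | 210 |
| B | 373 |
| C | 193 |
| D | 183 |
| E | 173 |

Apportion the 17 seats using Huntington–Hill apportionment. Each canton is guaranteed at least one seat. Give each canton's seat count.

With divisor 69: modified quotas A 3.043, B 5.406, C 2.797, D 2.652, E 2.507.
Geometric-mean thresholds: A √(3·4)=3.464, B √(5·6)=5.477, C √(2·3)=2.449, D √(2·3)=2.449, E √(2·3)=2.449.
Each quota rounded against its threshold gives A 3, B 5, C 3, D 3, E 3 (total 17).

A=3, B=5, C=3, D=3, E=3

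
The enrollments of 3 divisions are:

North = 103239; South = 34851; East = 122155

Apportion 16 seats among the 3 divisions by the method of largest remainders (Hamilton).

North 6, South 2, East 8

The standard divisor is 260245/16 ≈ 16265.312.
Standard quotas: North 6.3472, South 2.1427, East 7.5102.
Lower quotas: North 6, South 2, East 7 (sum 15, leaving 1 seat).
Remainders in descending order: East 0.5102, North 0.3472, South 0.1427.
Largest remainder: East receives the extra seat.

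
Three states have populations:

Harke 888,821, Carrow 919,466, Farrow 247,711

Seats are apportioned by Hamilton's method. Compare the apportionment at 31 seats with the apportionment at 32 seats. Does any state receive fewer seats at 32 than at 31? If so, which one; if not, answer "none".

At 31 seats: Harke 13, Carrow 14, Farrow 4.
At 32 seats: Harke 14, Carrow 14, Farrow 4.
No state's allocation decreased.

none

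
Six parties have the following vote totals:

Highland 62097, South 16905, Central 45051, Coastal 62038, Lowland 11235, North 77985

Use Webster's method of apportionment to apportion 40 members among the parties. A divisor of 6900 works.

Highland 9; South 2; Central 7; Coastal 9; Lowland 2; North 11

With modified divisor 6900: modified quotas Highland 9.000, South 2.450, Central 6.529, Coastal 8.991, Lowland 1.628, North 11.302.
Rounding to the nearest integer: Highland 9, South 2, Central 7, Coastal 9, Lowland 2, North 11 (total 40).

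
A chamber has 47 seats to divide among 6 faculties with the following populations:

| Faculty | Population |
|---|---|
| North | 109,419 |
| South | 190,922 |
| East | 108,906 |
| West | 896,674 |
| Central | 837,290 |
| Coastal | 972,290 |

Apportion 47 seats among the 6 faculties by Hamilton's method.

The standard divisor is 3115501/47 ≈ 66287.255.
Standard quotas: North 1.6507, South 2.8802, East 1.6429, West 13.5271, Central 12.6312, Coastal 14.6678.
Lower quotas: North 1, South 2, East 1, West 13, Central 12, Coastal 14 (sum 43, leaving 4 seats).
Remainders in descending order: South 0.8802, Coastal 0.6678, North 0.6507, East 0.6429, Central 0.6312, West 0.5271.
Largest remainders: South, Coastal, North, East receive the extra seats.

North 2; South 3; East 2; West 13; Central 12; Coastal 15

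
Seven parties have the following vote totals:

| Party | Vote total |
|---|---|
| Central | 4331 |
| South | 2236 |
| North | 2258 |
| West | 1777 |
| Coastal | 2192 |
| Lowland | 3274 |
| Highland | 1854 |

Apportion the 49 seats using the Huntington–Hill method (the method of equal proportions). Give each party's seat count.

With divisor 363: modified quotas Central 11.931, South 6.160, North 6.220, West 4.895, Coastal 6.039, Lowland 9.019, Highland 5.107.
Geometric-mean thresholds: Central √(11·12)=11.489, South √(6·7)=6.481, North √(6·7)=6.481, West √(4·5)=4.472, Coastal √(6·7)=6.481, Lowland √(9·10)=9.487, Highland √(5·6)=5.477.
Each quota rounded against its threshold gives Central 12, South 6, North 6, West 5, Coastal 6, Lowland 9, Highland 5 (total 49).

Central 12, South 6, North 6, West 5, Coastal 6, Lowland 9, Highland 5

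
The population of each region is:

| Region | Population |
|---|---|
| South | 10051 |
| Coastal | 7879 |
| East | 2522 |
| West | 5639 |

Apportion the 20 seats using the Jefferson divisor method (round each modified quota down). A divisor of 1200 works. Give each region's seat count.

With modified divisor 1200: modified quotas South 8.376, Coastal 6.566, East 2.102, West 4.699.
Rounding down: South 8, Coastal 6, East 2, West 4 (total 20).

South: 8, Coastal: 6, East: 2, West: 4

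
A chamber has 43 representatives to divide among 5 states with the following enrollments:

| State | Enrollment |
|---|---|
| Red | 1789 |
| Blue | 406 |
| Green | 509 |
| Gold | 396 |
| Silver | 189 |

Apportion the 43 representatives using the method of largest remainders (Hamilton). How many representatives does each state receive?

Red=23, Blue=5, Green=7, Gold=5, Silver=3

Standard divisor: 3289 ÷ 43 ≈ 76.488.
Standard quotas: Red 23.389, Blue 5.308, Green 6.655, Gold 5.177, Silver 2.471.
Lower quotas: Red 23, Blue 5, Green 6, Gold 5, Silver 2 (sum 41, leaving 2 seats).
Remainders in descending order: Green 0.655, Silver 0.471, Red 0.389, Blue 0.308, Gold 0.177.
The surplus seats go to Green, Silver.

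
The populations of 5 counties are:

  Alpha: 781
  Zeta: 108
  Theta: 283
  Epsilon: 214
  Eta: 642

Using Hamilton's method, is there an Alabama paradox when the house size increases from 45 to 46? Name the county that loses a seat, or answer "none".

Zeta

At 45 seats: Alpha 17, Zeta 3, Theta 6, Epsilon 5, Eta 14.
At 46 seats: Alpha 18, Zeta 2, Theta 6, Epsilon 5, Eta 15.
Zeta drops from 3 to 2.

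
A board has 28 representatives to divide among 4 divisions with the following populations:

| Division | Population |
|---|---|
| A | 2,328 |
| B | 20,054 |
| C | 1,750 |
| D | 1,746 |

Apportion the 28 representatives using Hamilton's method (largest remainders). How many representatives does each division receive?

Standard divisor: 25878 ÷ 28 ≈ 924.214.
Standard quotas: A 2.5189, B 21.6984, C 1.8935, D 1.8892.
Lower quotas: A 2, B 21, C 1, D 1 (sum 25, leaving 3 seats).
Remainders in descending order: C 0.8935, D 0.8892, B 0.6984, A 0.5189.
The surplus seats go to C, D, B.

A=2, B=22, C=2, D=2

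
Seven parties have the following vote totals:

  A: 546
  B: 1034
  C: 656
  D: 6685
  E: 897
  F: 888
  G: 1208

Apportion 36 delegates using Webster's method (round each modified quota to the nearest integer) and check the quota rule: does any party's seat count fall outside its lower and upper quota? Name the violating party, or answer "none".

Standard quotas: A 1.650, B 3.124, C 1.982, D 20.200, E 2.710, F 2.683, G 3.650.
Webster allocation: A 2, B 3, C 2, D 19, E 3, F 3, G 4.
D has quota 20.200 (lower 20, upper 21) but receives 19 — outside the quota interval.

D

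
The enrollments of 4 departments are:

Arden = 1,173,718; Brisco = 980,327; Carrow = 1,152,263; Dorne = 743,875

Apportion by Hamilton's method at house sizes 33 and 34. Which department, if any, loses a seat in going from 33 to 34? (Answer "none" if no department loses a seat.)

At 33 seats: Arden 10, Brisco 8, Carrow 9, Dorne 6.
At 34 seats: Arden 10, Brisco 8, Carrow 10, Dorne 6.
No department's allocation decreased.

none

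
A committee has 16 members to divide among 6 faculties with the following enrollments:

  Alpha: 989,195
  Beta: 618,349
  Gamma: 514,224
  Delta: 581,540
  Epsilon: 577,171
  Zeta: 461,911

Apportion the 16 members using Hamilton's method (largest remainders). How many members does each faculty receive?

Alpha: 4, Beta: 3, Gamma: 2, Delta: 3, Epsilon: 2, Zeta: 2

The standard divisor is 3742390/16 ≈ 233899.375.
Standard quotas: Alpha 4.2291, Beta 2.6437, Gamma 2.1985, Delta 2.4863, Epsilon 2.4676, Zeta 1.9748.
Lower quotas: Alpha 4, Beta 2, Gamma 2, Delta 2, Epsilon 2, Zeta 1 (sum 13, leaving 3 seats).
Remainders in descending order: Zeta 0.9748, Beta 0.6437, Delta 0.4863, Epsilon 0.4676, Alpha 0.2291, Gamma 0.1985.
Largest remainders: Zeta, Beta, Delta receive the extra seats.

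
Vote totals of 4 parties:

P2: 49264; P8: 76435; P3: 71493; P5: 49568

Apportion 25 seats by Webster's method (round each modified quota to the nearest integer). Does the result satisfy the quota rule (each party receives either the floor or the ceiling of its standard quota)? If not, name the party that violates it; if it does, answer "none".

none

Standard quotas: P2 4.991, P8 7.744, P3 7.243, P5 5.022.
Webster allocation: P2 5, P8 8, P3 7, P5 5.
Every allocation lies between the lower and upper quota.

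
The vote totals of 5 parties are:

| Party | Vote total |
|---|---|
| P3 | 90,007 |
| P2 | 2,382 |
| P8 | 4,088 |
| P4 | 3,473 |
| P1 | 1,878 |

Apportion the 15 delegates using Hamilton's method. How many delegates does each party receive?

P3: 13, P2: 0, P8: 1, P4: 1, P1: 0

Standard divisor: 101828 ÷ 15 ≈ 6788.533.
Standard quotas: P3 13.2587, P2 0.3509, P8 0.6022, P4 0.5116, P1 0.2766.
Lower quotas: P3 13, P2 0, P8 0, P4 0, P1 0 (sum 13, leaving 2 seats).
Remainders in descending order: P8 0.6022, P4 0.5116, P2 0.3509, P1 0.2766, P3 0.2587.
The surplus seats go to P8, P4.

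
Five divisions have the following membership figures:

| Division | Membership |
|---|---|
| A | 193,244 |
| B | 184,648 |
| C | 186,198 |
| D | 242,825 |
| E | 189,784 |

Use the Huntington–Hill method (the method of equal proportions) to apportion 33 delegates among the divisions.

With divisor 29551: modified quotas A 6.539, B 6.248, C 6.301, D 8.217, E 6.422.
Geometric-mean thresholds: A √(6·7)=6.481, B √(6·7)=6.481, C √(6·7)=6.481, D √(8·9)=8.485, E √(6·7)=6.481.
Each quota rounded against its threshold gives A 7, B 6, C 6, D 8, E 6 (total 33).

A: 7, B: 6, C: 6, D: 8, E: 6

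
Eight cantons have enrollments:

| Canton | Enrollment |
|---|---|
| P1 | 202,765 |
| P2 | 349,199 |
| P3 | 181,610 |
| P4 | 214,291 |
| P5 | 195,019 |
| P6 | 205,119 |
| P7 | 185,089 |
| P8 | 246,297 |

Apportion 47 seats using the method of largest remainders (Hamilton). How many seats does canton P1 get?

The standard divisor is 1779389/47 ≈ 37859.34.
Standard quotas: P1 5.3557, P2 9.2236, P3 4.7970, P4 5.6602, P5 5.1511, P6 5.4179, P7 4.8889, P8 6.5056.
Lower quotas: P1 5, P2 9, P3 4, P4 5, P5 5, P6 5, P7 4, P8 6 (sum 43, leaving 4 seats).
Remainders in descending order: P7 0.8889, P3 0.7970, P4 0.6602, P8 0.5056, P6 0.4179, P1 0.3557, P2 0.2236, P5 0.1511.
Largest remainders: P7, P3, P4, P8 receive the extra seats.
P1 receives 5.

5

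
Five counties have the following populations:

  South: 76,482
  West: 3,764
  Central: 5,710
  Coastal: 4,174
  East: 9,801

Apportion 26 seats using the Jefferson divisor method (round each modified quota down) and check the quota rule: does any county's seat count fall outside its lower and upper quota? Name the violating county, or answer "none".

South

Standard quotas: South 19.899, West 0.979, Central 1.486, Coastal 1.086, East 2.550.
Jefferson allocation: South 21, West 1, Central 1, Coastal 1, East 2.
South has quota 19.899 (lower 19, upper 20) but receives 21 — outside the quota interval.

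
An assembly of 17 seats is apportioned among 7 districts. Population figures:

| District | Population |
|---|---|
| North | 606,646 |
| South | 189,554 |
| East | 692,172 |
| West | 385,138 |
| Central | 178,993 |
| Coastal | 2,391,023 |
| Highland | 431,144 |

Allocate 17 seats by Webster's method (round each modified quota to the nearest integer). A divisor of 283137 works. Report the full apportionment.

North: 2; South: 1; East: 2; West: 1; Central: 1; Coastal: 8; Highland: 2

With modified divisor 283137: modified quotas North 2.143, South 0.669, East 2.445, West 1.360, Central 0.632, Coastal 8.445, Highland 1.523.
Rounding to the nearest integer: North 2, South 1, East 2, West 1, Central 1, Coastal 8, Highland 2 (total 17).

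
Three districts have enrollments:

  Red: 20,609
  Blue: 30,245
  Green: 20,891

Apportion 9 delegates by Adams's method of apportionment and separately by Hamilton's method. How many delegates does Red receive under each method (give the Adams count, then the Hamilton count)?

Adams: Red 3, Blue 3, Green 3.
Hamilton: Red 2, Blue 4, Green 3.
Red gets 3 under Adams and 2 under Hamilton.

3 and 2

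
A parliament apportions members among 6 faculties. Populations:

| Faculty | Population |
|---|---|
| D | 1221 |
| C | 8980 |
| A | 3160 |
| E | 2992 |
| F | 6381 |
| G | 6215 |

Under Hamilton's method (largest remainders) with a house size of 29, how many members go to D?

The standard divisor is 28949/29 ≈ 998.241.
Standard quotas: D 1.2232, C 8.9958, A 3.1656, E 2.9973, F 6.3922, G 6.2259.
Lower quotas: D 1, C 8, A 3, E 2, F 6, G 6 (sum 26, leaving 3 seats).
Remainders in descending order: E 0.9973, C 0.9958, F 0.3922, G 0.2259, D 0.2232, A 0.1656.
Largest remainders: E, C, F receive the extra seats.
D receives 1.

1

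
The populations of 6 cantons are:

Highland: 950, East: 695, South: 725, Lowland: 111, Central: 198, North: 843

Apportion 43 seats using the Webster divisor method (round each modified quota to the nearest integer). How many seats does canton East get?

Standard divisor 3522/43 ≈ 81.907; standard quotas: Highland 11.599, East 8.485, South 8.852, Lowland 1.355, Central 2.417, North 10.292.
Rounding to the nearest integer gives 12, 8, 9, 1, 2, 10 = 42 seats, so the divisor must be adjusted.
With modified divisor 81: modified quotas Highland 11.728, East 8.580, South 8.951, Lowland 1.370, Central 2.444, North 10.407.
Rounding to the nearest integer: Highland 12, East 9, South 9, Lowland 1, Central 2, North 10 (total 43).
East receives 9.

9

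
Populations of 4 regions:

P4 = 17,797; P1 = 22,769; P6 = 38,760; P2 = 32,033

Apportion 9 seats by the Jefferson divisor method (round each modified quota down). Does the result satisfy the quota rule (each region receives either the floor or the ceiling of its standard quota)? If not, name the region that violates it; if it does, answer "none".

none

Standard quotas: P4 1.438, P1 1.840, P6 3.133, P2 2.589.
Jefferson allocation: P4 1, P1 2, P6 3, P2 3.
Every allocation lies between the lower and upper quota.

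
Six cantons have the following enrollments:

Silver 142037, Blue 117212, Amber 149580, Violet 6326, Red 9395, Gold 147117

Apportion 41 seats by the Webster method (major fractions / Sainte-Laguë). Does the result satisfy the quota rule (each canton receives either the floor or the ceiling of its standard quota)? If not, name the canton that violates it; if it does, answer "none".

none

Standard quotas: Silver 10.187, Blue 8.406, Amber 10.728, Violet 0.454, Red 0.674, Gold 10.551.
Webster allocation: Silver 10, Blue 8, Amber 11, Violet 0, Red 1, Gold 11.
Every allocation lies between the lower and upper quota.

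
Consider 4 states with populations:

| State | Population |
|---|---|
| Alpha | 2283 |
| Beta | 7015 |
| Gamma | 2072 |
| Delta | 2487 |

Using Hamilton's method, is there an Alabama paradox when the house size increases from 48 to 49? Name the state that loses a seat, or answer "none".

At 48 seats: Alpha 8, Beta 24, Gamma 7, Delta 9.
At 49 seats: Alpha 8, Beta 25, Gamma 7, Delta 9.
No state's allocation decreased.

none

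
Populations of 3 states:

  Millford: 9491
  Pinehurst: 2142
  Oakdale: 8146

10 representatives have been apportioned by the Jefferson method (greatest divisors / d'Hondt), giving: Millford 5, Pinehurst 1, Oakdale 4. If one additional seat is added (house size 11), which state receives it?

Oakdale

Priority for the next seat is population ÷ (current seats + 1).
Priorities: Millford 1581.833, Pinehurst 1071.000, Oakdale 1629.200.
Highest priority: Oakdale.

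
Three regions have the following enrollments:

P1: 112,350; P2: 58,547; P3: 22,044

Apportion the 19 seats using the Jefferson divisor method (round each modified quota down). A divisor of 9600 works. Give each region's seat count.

P1 11, P2 6, P3 2

With modified divisor 9600: modified quotas P1 11.703, P2 6.099, P3 2.296.
Rounding down: P1 11, P2 6, P3 2 (total 19).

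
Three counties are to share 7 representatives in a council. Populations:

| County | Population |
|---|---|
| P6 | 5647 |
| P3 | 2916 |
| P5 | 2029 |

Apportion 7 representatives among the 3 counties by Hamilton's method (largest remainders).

P6=4; P3=2; P5=1

Total 10592; standard divisor 10592/7 ≈ 1513.143.
Standard quotas: P6 3.7320, P3 1.9271, P5 1.3409.
Lower quotas: P6 3, P3 1, P5 1 (sum 5, leaving 2 seats).
Remainders in descending order: P3 0.9271, P6 0.7320, P5 0.3409.
The surplus seats go to P3, P6.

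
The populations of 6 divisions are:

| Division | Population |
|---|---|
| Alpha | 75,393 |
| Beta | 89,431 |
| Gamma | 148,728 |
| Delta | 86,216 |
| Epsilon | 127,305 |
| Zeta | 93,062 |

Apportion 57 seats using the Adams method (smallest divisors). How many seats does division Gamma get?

Standard divisor 620135/57 ≈ 10879.561; standard quotas: Alpha 6.930, Beta 8.220, Gamma 13.670, Delta 7.925, Epsilon 11.701, Zeta 8.554.
Rounding up gives 7, 9, 14, 8, 12, 9 = 59 seats, so the divisor must be adjusted.
With modified divisor 11500: modified quotas Alpha 6.556, Beta 7.777, Gamma 12.933, Delta 7.497, Epsilon 11.070, Zeta 8.092.
Rounding up: Alpha 7, Beta 8, Gamma 13, Delta 8, Epsilon 12, Zeta 9 (total 57).
Gamma receives 13.

13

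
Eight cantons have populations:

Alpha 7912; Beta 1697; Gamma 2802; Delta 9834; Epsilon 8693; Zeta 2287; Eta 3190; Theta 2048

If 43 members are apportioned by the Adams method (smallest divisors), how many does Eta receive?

Standard divisor 38463/43 ≈ 894.488; standard quotas: Alpha 8.845, Beta 1.897, Gamma 3.133, Delta 10.994, Epsilon 9.718, Zeta 2.557, Eta 3.566, Theta 2.290.
Rounding up gives 9, 2, 4, 11, 10, 3, 4, 3 = 46 seats, so the divisor must be adjusted.
With modified divisor 986: modified quotas Alpha 8.024, Beta 1.721, Gamma 2.842, Delta 9.974, Epsilon 8.816, Zeta 2.319, Eta 3.235, Theta 2.077.
Rounding up: Alpha 9, Beta 2, Gamma 3, Delta 10, Epsilon 9, Zeta 3, Eta 4, Theta 3 (total 43).
Eta receives 4.

4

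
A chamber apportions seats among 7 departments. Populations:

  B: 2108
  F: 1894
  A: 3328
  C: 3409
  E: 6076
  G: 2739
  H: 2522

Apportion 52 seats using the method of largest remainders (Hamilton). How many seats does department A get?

Standard divisor: 22076 ÷ 52 ≈ 424.538.
Standard quotas: B 4.9654, F 4.4613, A 7.8391, C 8.0299, E 14.3120, G 6.4517, H 5.9406.
Lower quotas: B 4, F 4, A 7, C 8, E 14, G 6, H 5 (sum 48, leaving 4 seats).
Remainders in descending order: B 0.9654, H 0.9406, A 0.8391, F 0.4613, G 0.4517, E 0.3120, C 0.0299.
Largest remainders: B, H, A, F receive the extra seats.
A receives 8.

8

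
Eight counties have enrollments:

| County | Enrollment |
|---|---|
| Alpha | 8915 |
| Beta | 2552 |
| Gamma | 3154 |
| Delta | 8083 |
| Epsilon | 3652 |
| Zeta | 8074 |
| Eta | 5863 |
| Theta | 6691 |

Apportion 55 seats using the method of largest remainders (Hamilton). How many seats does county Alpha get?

The standard divisor is 46984/55 ≈ 854.255.
Standard quotas: Alpha 10.4360, Beta 2.9874, Gamma 3.6921, Delta 9.4621, Epsilon 4.2751, Zeta 9.4515, Eta 6.8633, Theta 7.8326.
Lower quotas: Alpha 10, Beta 2, Gamma 3, Delta 9, Epsilon 4, Zeta 9, Eta 6, Theta 7 (sum 50, leaving 5 seats).
Remainders in descending order: Beta 0.9874, Eta 0.8633, Theta 0.8326, Gamma 0.6921, Delta 0.4621, Zeta 0.4515, Alpha 0.4360, Epsilon 0.2751.
The surplus seats go to Beta, Eta, Theta, Gamma, Delta.
Alpha receives 10.

10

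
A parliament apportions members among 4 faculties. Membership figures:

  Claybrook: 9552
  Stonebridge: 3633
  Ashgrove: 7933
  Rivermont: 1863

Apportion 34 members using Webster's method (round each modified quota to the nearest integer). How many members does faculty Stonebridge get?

Standard divisor 22981/34 ≈ 675.912; standard quotas: Claybrook 14.132, Stonebridge 5.375, Ashgrove 11.737, Rivermont 2.756.
Rounding to the nearest integer gives Claybrook 14, Stonebridge 5, Ashgrove 12, Rivermont 3 — total 34, matching the house size, so no adjustment is needed.
Stonebridge receives 5.

5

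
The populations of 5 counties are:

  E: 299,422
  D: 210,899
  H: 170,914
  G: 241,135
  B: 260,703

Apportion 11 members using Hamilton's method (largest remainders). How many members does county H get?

Standard divisor: 1183073 ÷ 11 ≈ 107552.091.
Standard quotas: E 2.7840, D 1.9609, H 1.5891, G 2.2420, B 2.4240.
Lower quotas: E 2, D 1, H 1, G 2, B 2 (sum 8, leaving 3 seats).
Remainders in descending order: D 0.9609, E 0.7840, H 0.5891, B 0.4240, G 0.2420.
Largest remainders: D, E, H receive the extra seats.
H receives 2.

2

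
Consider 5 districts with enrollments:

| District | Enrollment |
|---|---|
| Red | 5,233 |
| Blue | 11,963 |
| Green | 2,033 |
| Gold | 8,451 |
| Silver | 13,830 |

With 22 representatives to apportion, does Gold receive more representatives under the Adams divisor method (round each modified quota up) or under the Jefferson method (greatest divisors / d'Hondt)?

Adams

Adams: Red 3, Blue 6, Green 1, Gold 5, Silver 7.
Jefferson: Red 3, Blue 6, Green 1, Gold 4, Silver 8.
Gold gets 5 under Adams and 4 under Jefferson.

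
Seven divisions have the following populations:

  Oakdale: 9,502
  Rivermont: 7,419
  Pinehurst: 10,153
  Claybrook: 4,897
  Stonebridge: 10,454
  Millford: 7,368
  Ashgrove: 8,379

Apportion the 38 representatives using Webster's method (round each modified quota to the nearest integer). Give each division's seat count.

Oakdale 6, Rivermont 5, Pinehurst 7, Claybrook 3, Stonebridge 7, Millford 5, Ashgrove 5

Standard divisor 58172/38 ≈ 1530.842; standard quotas: Oakdale 6.207, Rivermont 4.846, Pinehurst 6.632, Claybrook 3.199, Stonebridge 6.829, Millford 4.813, Ashgrove 5.473.
Rounding to the nearest integer gives Oakdale 6, Rivermont 5, Pinehurst 7, Claybrook 3, Stonebridge 7, Millford 5, Ashgrove 5 — total 38, matching the house size, so no adjustment is needed.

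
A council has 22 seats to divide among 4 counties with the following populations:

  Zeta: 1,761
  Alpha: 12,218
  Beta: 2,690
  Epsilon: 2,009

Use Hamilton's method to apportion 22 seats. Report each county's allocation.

Standard divisor: 18678 ÷ 22 = 849.
Standard quotas: Zeta 2.0742, Alpha 14.3910, Beta 3.1684, Epsilon 2.3663.
Lower quotas: Zeta 2, Alpha 14, Beta 3, Epsilon 2 (sum 21, leaving 1 seat).
Remainders in descending order: Alpha 0.3910, Epsilon 0.3663, Beta 0.1684, Zeta 0.0742.
The surplus seat goes to Alpha.

Zeta=2, Alpha=15, Beta=3, Epsilon=2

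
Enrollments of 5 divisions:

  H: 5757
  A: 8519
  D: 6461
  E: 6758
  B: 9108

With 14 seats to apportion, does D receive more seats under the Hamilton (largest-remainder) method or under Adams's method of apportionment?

Adams

Hamilton: H 2, A 3, D 2, E 3, B 4.
Adams: H 2, A 3, D 3, E 3, B 3.
D gets 2 under Hamilton and 3 under Adams.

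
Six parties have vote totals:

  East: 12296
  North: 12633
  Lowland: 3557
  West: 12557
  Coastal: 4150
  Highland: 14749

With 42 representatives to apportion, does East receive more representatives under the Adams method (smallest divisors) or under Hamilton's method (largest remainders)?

Hamilton

Adams: East 8, North 9, Lowland 3, West 9, Coastal 3, Highland 10.
Hamilton: East 9, North 9, Lowland 2, West 9, Coastal 3, Highland 10.
East gets 8 under Adams and 9 under Hamilton.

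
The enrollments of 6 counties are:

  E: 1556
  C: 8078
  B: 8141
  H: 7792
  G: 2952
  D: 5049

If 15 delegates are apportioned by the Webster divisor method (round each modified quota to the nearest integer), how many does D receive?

2

Standard divisor 33568/15 ≈ 2237.867; standard quotas: E 0.695, C 3.610, B 3.638, H 3.482, G 1.319, D 2.256.
Rounding to the nearest integer gives E 1, C 4, B 4, H 3, G 1, D 2 — total 15, matching the house size, so no adjustment is needed.
D receives 2.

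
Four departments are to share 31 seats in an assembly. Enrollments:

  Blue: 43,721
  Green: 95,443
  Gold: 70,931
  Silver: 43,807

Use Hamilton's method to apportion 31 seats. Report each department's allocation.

Blue: 5, Green: 12, Gold: 9, Silver: 5

Total 253902; standard divisor 253902/31 ≈ 8190.387.
Standard quotas: Blue 5.3381, Green 11.6531, Gold 8.6603, Silver 5.3486.
Lower quotas: Blue 5, Green 11, Gold 8, Silver 5 (sum 29, leaving 2 seats).
Remainders in descending order: Gold 0.6603, Green 0.6531, Silver 0.3486, Blue 0.3381.
Largest remainders: Gold, Green receive the extra seats.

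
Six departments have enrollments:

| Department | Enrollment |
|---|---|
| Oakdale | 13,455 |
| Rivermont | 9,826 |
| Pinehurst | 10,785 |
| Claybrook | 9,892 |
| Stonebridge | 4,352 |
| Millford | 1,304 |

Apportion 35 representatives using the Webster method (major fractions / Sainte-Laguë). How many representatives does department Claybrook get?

Standard divisor 49614/35 ≈ 1417.543; standard quotas: Oakdale 9.492, Rivermont 6.932, Pinehurst 7.608, Claybrook 6.978, Stonebridge 3.070, Millford 0.920.
Rounding to the nearest integer gives Oakdale 9, Rivermont 7, Pinehurst 8, Claybrook 7, Stonebridge 3, Millford 1 — total 35, matching the house size, so no adjustment is needed.
Claybrook receives 7.

7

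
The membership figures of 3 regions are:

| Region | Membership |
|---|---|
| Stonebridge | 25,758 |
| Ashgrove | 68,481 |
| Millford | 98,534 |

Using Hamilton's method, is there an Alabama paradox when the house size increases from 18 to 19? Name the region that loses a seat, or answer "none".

At 18 seats: Stonebridge 3, Ashgrove 6, Millford 9.
At 19 seats: Stonebridge 2, Ashgrove 7, Millford 10.
Stonebridge drops from 3 to 2.

Stonebridge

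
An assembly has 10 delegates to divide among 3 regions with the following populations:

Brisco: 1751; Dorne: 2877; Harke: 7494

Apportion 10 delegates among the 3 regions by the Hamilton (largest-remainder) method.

Brisco=2, Dorne=2, Harke=6

Standard divisor: 12122 ÷ 10 ≈ 1212.2.
Standard quotas: Brisco 1.4445, Dorne 2.3734, Harke 6.1821.
Lower quotas: Brisco 1, Dorne 2, Harke 6 (sum 9, leaving 1 seat).
Remainders in descending order: Brisco 0.4445, Dorne 0.3734, Harke 0.1821.
Largest remainder: Brisco receives the extra seat.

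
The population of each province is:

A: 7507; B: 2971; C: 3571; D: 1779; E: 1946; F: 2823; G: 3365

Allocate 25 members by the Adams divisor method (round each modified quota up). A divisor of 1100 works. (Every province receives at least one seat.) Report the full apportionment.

A 7; B 3; C 4; D 2; E 2; F 3; G 4

With modified divisor 1100: modified quotas A 6.825, B 2.701, C 3.246, D 1.617, E 1.769, F 2.566, G 3.059.
Rounding up: A 7, B 3, C 4, D 2, E 2, F 3, G 4 (total 25).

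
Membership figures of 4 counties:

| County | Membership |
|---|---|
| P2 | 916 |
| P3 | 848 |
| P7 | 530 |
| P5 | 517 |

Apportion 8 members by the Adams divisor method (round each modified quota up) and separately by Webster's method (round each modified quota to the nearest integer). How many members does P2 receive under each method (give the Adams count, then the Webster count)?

2 and 3

Adams: P2 2, P3 2, P7 2, P5 2.
Webster: P2 3, P3 2, P7 2, P5 1.
P2 gets 2 under Adams and 3 under Webster.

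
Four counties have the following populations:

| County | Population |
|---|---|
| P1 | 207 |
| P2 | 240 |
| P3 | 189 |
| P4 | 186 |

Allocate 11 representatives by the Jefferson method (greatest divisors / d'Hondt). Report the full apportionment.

Standard divisor 822/11 ≈ 74.727; standard quotas: P1 2.770, P2 3.212, P3 2.529, P4 2.489.
Rounding down gives 2, 3, 2, 2 = 9 seats, so the divisor must be adjusted.
With modified divisor 62.5: modified quotas P1 3.312, P2 3.840, P3 3.024, P4 2.976.
Rounding down: P1 3, P2 3, P3 3, P4 2 (total 11).

P1 3, P2 3, P3 3, P4 2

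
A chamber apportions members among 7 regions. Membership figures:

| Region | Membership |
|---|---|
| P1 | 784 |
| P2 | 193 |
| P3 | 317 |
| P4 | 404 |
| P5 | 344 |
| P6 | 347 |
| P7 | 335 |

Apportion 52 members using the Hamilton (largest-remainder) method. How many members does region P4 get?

8

Standard divisor: 2724 ÷ 52 ≈ 52.385.
Standard quotas: P1 14.966, P2 3.684, P3 6.051, P4 7.712, P5 6.567, P6 6.624, P7 6.395.
Lower quotas: P1 14, P2 3, P3 6, P4 7, P5 6, P6 6, P7 6 (sum 48, leaving 4 seats).
Remainders in descending order: P1 0.966, P4 0.712, P2 0.684, P6 0.624, P5 0.567, P7 0.395, P3 0.051.
The surplus seats go to P1, P4, P2, P6.
P4 receives 8.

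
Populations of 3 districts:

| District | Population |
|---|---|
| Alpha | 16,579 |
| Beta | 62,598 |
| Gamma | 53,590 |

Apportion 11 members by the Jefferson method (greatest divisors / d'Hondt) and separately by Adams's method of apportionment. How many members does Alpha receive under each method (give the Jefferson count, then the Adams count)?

1 and 2

Jefferson: Alpha 1, Beta 5, Gamma 5.
Adams: Alpha 2, Beta 5, Gamma 4.
Alpha gets 1 under Jefferson and 2 under Adams.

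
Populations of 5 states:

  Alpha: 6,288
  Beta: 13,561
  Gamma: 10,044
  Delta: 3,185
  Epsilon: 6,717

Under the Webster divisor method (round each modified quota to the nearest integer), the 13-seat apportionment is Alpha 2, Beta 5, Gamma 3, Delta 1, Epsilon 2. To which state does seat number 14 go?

Gamma

Priority for the next seat is population ÷ (current seats + 0.5).
Priorities: Alpha 2515.200, Beta 2465.636, Gamma 2869.714, Delta 2123.333, Epsilon 2686.800.
Highest priority: Gamma.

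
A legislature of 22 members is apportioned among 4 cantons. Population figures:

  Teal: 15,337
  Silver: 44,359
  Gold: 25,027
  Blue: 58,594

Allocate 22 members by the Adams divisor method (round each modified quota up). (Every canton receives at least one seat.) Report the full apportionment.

Teal: 3, Silver: 7, Gold: 4, Blue: 8

Standard divisor 143317/22 ≈ 6514.409; standard quotas: Teal 2.354, Silver 6.809, Gold 3.842, Blue 8.995.
Rounding up gives 3, 7, 4, 9 = 23 seats, so the divisor must be adjusted.
With modified divisor 7360: modified quotas Teal 2.084, Silver 6.027, Gold 3.400, Blue 7.961.
Rounding up: Teal 3, Silver 7, Gold 4, Blue 8 (total 22).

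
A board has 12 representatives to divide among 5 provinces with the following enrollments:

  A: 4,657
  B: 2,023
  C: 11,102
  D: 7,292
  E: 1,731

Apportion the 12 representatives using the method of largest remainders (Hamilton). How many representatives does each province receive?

Total 26805; standard divisor 26805/12 ≈ 2233.75.
Standard quotas: A 2.0848, B 0.9057, C 4.9701, D 3.2645, E 0.7749.
Lower quotas: A 2, B 0, C 4, D 3, E 0 (sum 9, leaving 3 seats).
Remainders in descending order: C 0.9701, B 0.9057, E 0.7749, D 0.2645, A 0.0848.
Largest remainders: C, B, E receive the extra seats.

A 2; B 1; C 5; D 3; E 1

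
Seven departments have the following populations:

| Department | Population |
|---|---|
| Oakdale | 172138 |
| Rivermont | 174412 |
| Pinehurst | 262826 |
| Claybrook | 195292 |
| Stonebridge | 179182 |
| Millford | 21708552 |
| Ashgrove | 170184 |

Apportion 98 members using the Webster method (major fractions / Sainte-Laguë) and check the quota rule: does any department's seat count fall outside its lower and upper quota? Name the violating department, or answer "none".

Millford

Standard quotas: Oakdale 0.738, Rivermont 0.748, Pinehurst 1.127, Claybrook 0.837, Stonebridge 0.768, Millford 93.053, Ashgrove 0.729.
Webster allocation: Oakdale 1, Rivermont 1, Pinehurst 1, Claybrook 1, Stonebridge 1, Millford 92, Ashgrove 1.
Millford has quota 93.053 (lower 93, upper 94) but receives 92 — outside the quota interval.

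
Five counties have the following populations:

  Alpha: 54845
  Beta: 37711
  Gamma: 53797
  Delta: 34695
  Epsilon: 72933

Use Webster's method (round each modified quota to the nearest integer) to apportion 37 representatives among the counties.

Alpha 8; Beta 5; Gamma 8; Delta 5; Epsilon 11

Standard divisor 253981/37 ≈ 6864.351; standard quotas: Alpha 7.990, Beta 5.494, Gamma 7.837, Delta 5.054, Epsilon 10.625.
Rounding to the nearest integer gives Alpha 8, Beta 5, Gamma 8, Delta 5, Epsilon 11 — total 37, matching the house size, so no adjustment is needed.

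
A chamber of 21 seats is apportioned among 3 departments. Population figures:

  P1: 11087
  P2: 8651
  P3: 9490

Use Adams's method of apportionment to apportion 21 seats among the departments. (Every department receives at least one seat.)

P1 8, P2 6, P3 7

Standard divisor 29228/21 ≈ 1391.81; standard quotas: P1 7.966, P2 6.216, P3 6.818.
Rounding up gives 8, 7, 7 = 22 seats, so the divisor must be adjusted.
With modified divisor 1500: modified quotas P1 7.391, P2 5.767, P3 6.327.
Rounding up: P1 8, P2 6, P3 7 (total 21).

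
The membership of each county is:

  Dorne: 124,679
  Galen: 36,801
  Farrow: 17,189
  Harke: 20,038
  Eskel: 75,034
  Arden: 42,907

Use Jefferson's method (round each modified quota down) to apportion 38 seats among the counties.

Standard divisor 316648/38 ≈ 8332.842; standard quotas: Dorne 14.962, Galen 4.416, Farrow 2.063, Harke 2.405, Eskel 9.005, Arden 5.149.
Rounding down gives 14, 4, 2, 2, 9, 5 = 36 seats, so the divisor must be adjusted.
With modified divisor 7600: modified quotas Dorne 16.405, Galen 4.842, Farrow 2.262, Harke 2.637, Eskel 9.873, Arden 5.646.
Rounding down: Dorne 16, Galen 4, Farrow 2, Harke 2, Eskel 9, Arden 5 (total 38).

Dorne: 16, Galen: 4, Farrow: 2, Harke: 2, Eskel: 9, Arden: 5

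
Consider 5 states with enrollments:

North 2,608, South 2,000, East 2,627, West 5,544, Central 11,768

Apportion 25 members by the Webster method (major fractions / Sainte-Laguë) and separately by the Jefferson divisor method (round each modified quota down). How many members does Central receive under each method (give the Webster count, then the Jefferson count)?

Webster: North 3, South 2, East 3, West 5, Central 12.
Jefferson: North 2, South 2, East 2, West 6, Central 13.
Central gets 12 under Webster and 13 under Jefferson.

12 and 13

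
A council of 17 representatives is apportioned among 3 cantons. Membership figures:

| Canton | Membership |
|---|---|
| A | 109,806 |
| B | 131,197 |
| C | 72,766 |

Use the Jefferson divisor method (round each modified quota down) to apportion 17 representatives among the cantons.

A: 6; B: 7; C: 4

Standard divisor 313769/17 ≈ 18457; standard quotas: A 5.949, B 7.108, C 3.942.
Rounding down gives 5, 7, 3 = 15 seats, so the divisor must be adjusted.
With modified divisor 17300: modified quotas A 6.347, B 7.584, C 4.206.
Rounding down: A 6, B 7, C 4 (total 17).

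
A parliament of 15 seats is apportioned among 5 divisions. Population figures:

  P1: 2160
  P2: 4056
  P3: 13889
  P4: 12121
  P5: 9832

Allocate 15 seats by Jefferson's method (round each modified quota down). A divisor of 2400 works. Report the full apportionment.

P1 0, P2 1, P3 5, P4 5, P5 4

With modified divisor 2400: modified quotas P1 0.900, P2 1.690, P3 5.787, P4 5.050, P5 4.097.
Rounding down: P1 0, P2 1, P3 5, P4 5, P5 4 (total 15).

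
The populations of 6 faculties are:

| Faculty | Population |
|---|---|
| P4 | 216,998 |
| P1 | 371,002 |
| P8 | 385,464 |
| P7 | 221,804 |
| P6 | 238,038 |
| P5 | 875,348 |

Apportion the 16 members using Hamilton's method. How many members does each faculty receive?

P4 1, P1 3, P8 3, P7 1, P6 2, P5 6

Standard divisor: 2308654 ÷ 16 ≈ 144290.875.
Standard quotas: P4 1.5039, P1 2.5712, P8 2.6714, P7 1.5372, P6 1.6497, P5 6.0666.
Lower quotas: P4 1, P1 2, P8 2, P7 1, P6 1, P5 6 (sum 13, leaving 3 seats).
Remainders in descending order: P8 0.6714, P6 0.6497, P1 0.5712, P7 0.5372, P4 0.5039, P5 0.0666.
The surplus seats go to P8, P6, P1.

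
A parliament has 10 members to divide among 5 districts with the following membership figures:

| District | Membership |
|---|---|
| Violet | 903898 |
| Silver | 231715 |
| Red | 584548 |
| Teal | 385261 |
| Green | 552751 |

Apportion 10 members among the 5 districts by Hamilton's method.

Total 2658173; standard divisor 2658173/10 ≈ 265817.3.
Standard quotas: Violet 3.4004, Silver 0.8717, Red 2.1991, Teal 1.4493, Green 2.0794.
Lower quotas: Violet 3, Silver 0, Red 2, Teal 1, Green 2 (sum 8, leaving 2 seats).
Remainders in descending order: Silver 0.8717, Teal 0.4493, Violet 0.4004, Red 0.1991, Green 0.0794.
Largest remainders: Silver, Teal receive the extra seats.

Violet 3, Silver 1, Red 2, Teal 2, Green 2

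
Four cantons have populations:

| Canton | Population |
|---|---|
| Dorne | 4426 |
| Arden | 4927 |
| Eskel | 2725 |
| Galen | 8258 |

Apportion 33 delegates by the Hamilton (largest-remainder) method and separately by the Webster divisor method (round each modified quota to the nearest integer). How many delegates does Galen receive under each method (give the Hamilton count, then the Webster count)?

Hamilton: Dorne 7, Arden 8, Eskel 5, Galen 13.
Webster: Dorne 7, Arden 8, Eskel 4, Galen 14.
Galen gets 13 under Hamilton and 14 under Webster.

13 and 14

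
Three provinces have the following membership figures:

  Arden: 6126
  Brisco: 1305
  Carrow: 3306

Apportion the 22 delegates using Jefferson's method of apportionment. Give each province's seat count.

Arden=13; Brisco=2; Carrow=7

Standard divisor 10737/22 ≈ 488.045; standard quotas: Arden 12.552, Brisco 2.674, Carrow 6.774.
Rounding down gives 12, 2, 6 = 20 seats, so the divisor must be adjusted.
With modified divisor 450: modified quotas Arden 13.613, Brisco 2.900, Carrow 7.347.
Rounding down: Arden 13, Brisco 2, Carrow 7 (total 22).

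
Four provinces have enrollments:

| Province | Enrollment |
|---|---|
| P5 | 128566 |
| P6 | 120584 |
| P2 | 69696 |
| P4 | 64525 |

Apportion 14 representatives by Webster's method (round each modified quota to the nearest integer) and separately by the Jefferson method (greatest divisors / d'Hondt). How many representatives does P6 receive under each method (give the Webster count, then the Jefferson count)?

Webster: P5 5, P6 4, P2 3, P4 2.
Jefferson: P5 5, P6 5, P2 2, P4 2.
P6 gets 4 under Webster and 5 under Jefferson.

4 and 5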